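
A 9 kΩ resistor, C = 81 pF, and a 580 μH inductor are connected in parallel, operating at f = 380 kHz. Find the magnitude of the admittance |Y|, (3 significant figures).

540 μS

ω = 2πf = 2.388e+06 rad/s
X_L = ωL = 1380 Ω
X_C = 1/(ωC) = 5170 Ω
Parallel: admittances add. Y = 1/R + 1/(jωL) + jωC
Y = (0.000111 − j0.000529) S
|Y| = 0.000540 S → |Z| = 1/|Y| = 1850 Ω, ∠Z = −∠Y = 78.1°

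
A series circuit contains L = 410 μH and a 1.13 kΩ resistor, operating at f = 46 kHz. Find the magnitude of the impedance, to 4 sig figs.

1136 Ω

ω = 2πf = 289000 rad/s
X_L = ωL = 118.5 Ω
Z = 1130 + j118.5 Ω
|Z| = √(1130² + 118.5²) = 1136 Ω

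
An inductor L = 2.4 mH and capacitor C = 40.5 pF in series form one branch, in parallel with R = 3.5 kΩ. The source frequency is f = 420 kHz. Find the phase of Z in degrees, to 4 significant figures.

ω = 2πf = 2.639e+06 rad/s
X_L = ωL = 6333 Ω
X_C = 1/(ωC) = 9357 Ω
Branch 1: Z₁ = R = 3500 Ω
Branch 2 (series LC): Z₂ = j(X_L − X_C) = −j3023 Ω
Parallel: Z = Z₁Z₂/(Z₁+Z₂), |Z| = 2288 Ω, ∠Z = -49.18°

-49.18°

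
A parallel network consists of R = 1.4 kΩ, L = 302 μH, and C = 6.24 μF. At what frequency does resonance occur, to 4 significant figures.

ω₀ = 1/√(LC) = 1/√(0.000302 × 6.24e-06) = 23040 rad/s
f₀ = ω₀/(2π) = 3.666 kHz

3.666 kHz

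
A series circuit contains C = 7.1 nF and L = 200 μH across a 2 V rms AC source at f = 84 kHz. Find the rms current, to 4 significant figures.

12.40 mA

ω = 2πf = 527800 rad/s
X_L = ωL = 105.6 Ω
X_C = 1/(ωC) = 266.9 Ω
Net reactance X = X_L − X_C = -161.3 Ω
Z = − j161.3 Ω
|Z| = √(0² + 161.3²) = 161.3 Ω
I = V/|Z| = 2/161.3 = 12.40 mA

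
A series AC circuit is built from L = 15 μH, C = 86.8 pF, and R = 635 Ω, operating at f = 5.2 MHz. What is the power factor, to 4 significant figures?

ω = 2πf = 3.267e+07 rad/s
X_L = ωL = 490.1 Ω
X_C = 1/(ωC) = 352.6 Ω
Net reactance X = X_L − X_C = 137.5 Ω
Z = 635.0 + j137.5 Ω
|Z| = √(635.0² + 137.5²) = 649.7 Ω
∠Z = arctan(137.5/635.0) = 12.22°
cos φ = cos(12.22°) = 0.9774

0.9774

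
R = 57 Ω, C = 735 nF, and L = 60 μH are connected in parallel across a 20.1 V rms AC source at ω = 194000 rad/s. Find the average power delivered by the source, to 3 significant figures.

7.09 W

X_L = ωL = 11.6 Ω
X_C = 1/(ωC) = 7.01 Ω
Parallel: admittances add. Y = 1/R + 1/(jωL) + jωC
Y = (0.0175 + j0.0567) S
|Y| = 0.0593 S → |Z| = 1/|Y| = 16.9 Ω, ∠Z = −∠Y = -72.8°
I = V/|Z| = 1.19 A
P = VI cos φ = 20.1 × 1.19 × cos(-72.8°) = 7.09 W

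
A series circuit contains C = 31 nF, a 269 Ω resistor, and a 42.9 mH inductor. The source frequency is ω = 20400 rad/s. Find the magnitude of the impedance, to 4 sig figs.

755.6 Ω

X_L = ωL = 875.2 Ω
X_C = 1/(ωC) = 1581 Ω
Net reactance X = X_L − X_C = -706.1 Ω
Z = 269.0 − j706.1 Ω
|Z| = √(269.0² + 706.1²) = 755.6 Ω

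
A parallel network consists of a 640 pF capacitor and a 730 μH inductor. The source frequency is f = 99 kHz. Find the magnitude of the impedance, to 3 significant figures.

554 Ω

ω = 2πf = 622000 rad/s
X_L = ωL = 454 Ω
X_C = 1/(ωC) = 2510 Ω
Parallel: admittances add. Y = 1/(jωL) + jωC
Y = (0 − j0.00180) S
|Y| = 0.00180 S → |Z| = 1/|Y| = 554 Ω, ∠Z = −∠Y = 90.0°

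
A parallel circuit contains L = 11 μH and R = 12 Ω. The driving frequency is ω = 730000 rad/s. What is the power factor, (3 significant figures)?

X_L = ωL = 8.03 Ω
Parallel: admittances add. Y = 1/R + 1/(jωL)
Y = (0.0833 − j0.125) S
|Y| = 0.150 S → |Z| = 1/|Y| = 6.67 Ω, ∠Z = −∠Y = 56.2°
cos φ = cos(56.2°) = 0.556

0.556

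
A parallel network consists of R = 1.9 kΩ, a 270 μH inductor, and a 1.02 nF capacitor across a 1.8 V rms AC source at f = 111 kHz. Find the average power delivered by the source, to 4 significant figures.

1.705 mW

ω = 2πf = 697400 rad/s
X_L = ωL = 188.3 Ω
X_C = 1/(ωC) = 1406 Ω
Parallel: admittances add. Y = 1/R + 1/(jωL) + jωC
Y = (0.0005263 − j0.004599) S
|Y| = 0.004629 S → |Z| = 1/|Y| = 216.0 Ω, ∠Z = −∠Y = 83.47°
I = V/|Z| = 8.332 mA
P = VI cos φ = 1.8 × 0.008332 × cos(83.47°) = 1.705 mW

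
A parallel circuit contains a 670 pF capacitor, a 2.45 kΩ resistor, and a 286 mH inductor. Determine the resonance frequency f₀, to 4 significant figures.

11.50 kHz

ω₀ = 1/√(LC) = 1/√(0.286 × 6.7e-10) = 72240 rad/s
f₀ = ω₀/(2π) = 11.50 kHz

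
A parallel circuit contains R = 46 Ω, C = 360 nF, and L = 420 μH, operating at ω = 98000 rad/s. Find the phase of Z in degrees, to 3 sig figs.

X_L = ωL = 41.2 Ω
X_C = 1/(ωC) = 28.3 Ω
Parallel: admittances add. Y = 1/R + 1/(jωL) + jωC
Y = (0.0217 + j0.0110) S
|Y| = 0.0244 S → |Z| = 1/|Y| = 41.1 Ω, ∠Z = −∠Y = -26.8°

-26.8°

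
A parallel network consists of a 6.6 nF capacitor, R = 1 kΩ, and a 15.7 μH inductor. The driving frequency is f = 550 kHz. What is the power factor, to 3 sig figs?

ω = 2πf = 3.456e+06 rad/s
X_L = ωL = 54.3 Ω
X_C = 1/(ωC) = 43.8 Ω
Parallel: admittances add. Y = 1/R + 1/(jωL) + jωC
Y = (0.00100 + j0.00438) S
|Y| = 0.00449 S → |Z| = 1/|Y| = 223 Ω, ∠Z = −∠Y = -77.1°
cos φ = cos(-77.1°) = 0.223

0.223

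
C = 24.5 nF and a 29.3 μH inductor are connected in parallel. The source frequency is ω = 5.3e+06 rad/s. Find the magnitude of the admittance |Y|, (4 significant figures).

123.4 mS

X_L = ωL = 155.3 Ω
X_C = 1/(ωC) = 7.701 Ω
Parallel: admittances add. Y = 1/(jωL) + jωC
Y = (0 + j0.1234) S
|Y| = 0.1234 S → |Z| = 1/|Y| = 8.103 Ω, ∠Z = −∠Y = -90.00°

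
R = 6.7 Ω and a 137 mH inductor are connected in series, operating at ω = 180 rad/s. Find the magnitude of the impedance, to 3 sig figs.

25.6 Ω

X_L = ωL = 24.7 Ω
Z = 6.70 + j24.7 Ω
|Z| = √(6.70² + 24.7²) = 25.6 Ω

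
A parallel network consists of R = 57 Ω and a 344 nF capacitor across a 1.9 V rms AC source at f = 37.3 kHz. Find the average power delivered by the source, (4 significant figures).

ω = 2πf = 234400 rad/s
X_C = 1/(ωC) = 12.40 Ω
Parallel: admittances add. Y = 1/R + jωC
Y = (0.01754 + j0.08062) S
|Y| = 0.08251 S → |Z| = 1/|Y| = 12.12 Ω, ∠Z = −∠Y = -77.72°
I = V/|Z| = 156.8 mA
P = VI cos φ = 1.9 × 0.1568 × cos(-77.72°) = 63.33 mW

63.33 mW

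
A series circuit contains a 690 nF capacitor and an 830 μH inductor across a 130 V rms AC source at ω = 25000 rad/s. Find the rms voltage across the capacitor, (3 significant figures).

202 V

X_L = ωL = 20.8 Ω
X_C = 1/(ωC) = 58.0 Ω
Net reactance X = X_L − X_C = -37.2 Ω
Z = − j37.2 Ω
|Z| = √(0² + 37.2²) = 37.2 Ω
I = V/|Z| = 3.49 A
V_C = I·|Z_C| = 3.49 × 58.0 = 202 V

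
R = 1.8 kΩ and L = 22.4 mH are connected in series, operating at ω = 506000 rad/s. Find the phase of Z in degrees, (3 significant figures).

X_L = ωL = 11300 Ω
Z = 1800 + j11300 Ω
|Z| = √(1800² + 11300²) = 11500 Ω
∠Z = arctan(11300/1800) = 81.0°

81.0°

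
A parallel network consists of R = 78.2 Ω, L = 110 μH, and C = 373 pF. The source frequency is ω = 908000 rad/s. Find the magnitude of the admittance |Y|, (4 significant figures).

16.03 mS

X_L = ωL = 99.88 Ω
X_C = 1/(ωC) = 2953 Ω
Parallel: admittances add. Y = 1/R + 1/(jωL) + jωC
Y = (0.01279 − j0.009673) S
|Y| = 0.01603 S → |Z| = 1/|Y| = 62.37 Ω, ∠Z = −∠Y = 37.11°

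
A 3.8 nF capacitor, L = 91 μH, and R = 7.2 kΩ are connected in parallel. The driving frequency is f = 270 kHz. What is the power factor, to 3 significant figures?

0.976

ω = 2πf = 1.696e+06 rad/s
X_L = ωL = 154 Ω
X_C = 1/(ωC) = 155 Ω
Parallel: admittances add. Y = 1/R + 1/(jωL) + jωC
Y = (0.000139 − j3.11e-05) S
|Y| = 0.000142 S → |Z| = 1/|Y| = 7030 Ω, ∠Z = −∠Y = 12.6°
cos φ = cos(12.6°) = 0.976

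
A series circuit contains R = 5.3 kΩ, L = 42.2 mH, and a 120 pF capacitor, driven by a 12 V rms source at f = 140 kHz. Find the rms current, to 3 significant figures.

426 μA

ω = 2πf = 879600 rad/s
X_L = ωL = 37100 Ω
X_C = 1/(ωC) = 9470 Ω
Net reactance X = X_L − X_C = 27600 Ω
Z = 5300 + j27600 Ω
|Z| = √(5300² + 27600²) = 28200 Ω
I = V/|Z| = 12/28200 = 426 μA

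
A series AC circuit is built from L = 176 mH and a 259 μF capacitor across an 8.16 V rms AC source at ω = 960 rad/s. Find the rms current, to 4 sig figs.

49.47 mA

X_L = ωL = 169.0 Ω
X_C = 1/(ωC) = 4.022 Ω
Net reactance X = X_L − X_C = 164.9 Ω
Z = j164.9 Ω
|Z| = √(0² + 164.9²) = 164.9 Ω
I = V/|Z| = 8.16/164.9 = 49.47 mA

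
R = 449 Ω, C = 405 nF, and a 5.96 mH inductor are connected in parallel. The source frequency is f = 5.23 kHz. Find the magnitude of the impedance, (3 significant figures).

118 Ω

ω = 2πf = 32860 rad/s
X_L = ωL = 196 Ω
X_C = 1/(ωC) = 75.1 Ω
Parallel: admittances add. Y = 1/R + 1/(jωL) + jωC
Y = (0.00223 + j0.00820) S
|Y| = 0.00850 S → |Z| = 1/|Y| = 118 Ω, ∠Z = −∠Y = -74.8°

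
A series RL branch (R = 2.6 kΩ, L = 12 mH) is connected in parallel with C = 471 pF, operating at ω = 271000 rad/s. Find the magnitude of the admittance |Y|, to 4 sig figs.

161.5 μS

X_L = ωL = 3252 Ω
X_C = 1/(ωC) = 7834 Ω
Branch 1 (R+jX_L): Z₁ = 2600 + j3252 Ω, |Z₁| = 4164 Ω
Branch 2 (−jX_C): Z₂ = −j7834 Ω
Parallel: Z = Z₁Z₂/(Z₁+Z₂), |Z| = 6191 Ω, ∠Z = 21.79°
|Y| = 1/|Z| = 161.5 μS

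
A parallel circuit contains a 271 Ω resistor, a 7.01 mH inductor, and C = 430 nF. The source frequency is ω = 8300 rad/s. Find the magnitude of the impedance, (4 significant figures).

X_L = ωL = 58.18 Ω
X_C = 1/(ωC) = 280.2 Ω
Parallel: admittances add. Y = 1/R + 1/(jωL) + jωC
Y = (0.003690 − j0.01362) S
|Y| = 0.01411 S → |Z| = 1/|Y| = 70.88 Ω, ∠Z = −∠Y = 74.84°

70.88 Ω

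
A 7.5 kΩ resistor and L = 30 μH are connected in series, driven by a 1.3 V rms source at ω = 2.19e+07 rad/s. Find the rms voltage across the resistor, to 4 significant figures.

X_L = ωL = 657.0 Ω
Z = 7500 + j657.0 Ω
|Z| = √(7500² + 657.0²) = 7529 Ω
I = V/|Z| = 172.7 μA
V_R = I·|Z_R| = 0.0001727 × 7500 = 1.295 V

1.295 V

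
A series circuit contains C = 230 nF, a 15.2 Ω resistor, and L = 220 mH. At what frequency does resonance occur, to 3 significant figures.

708 Hz

ω₀ = 1/√(LC) = 1/√(0.22 × 2.3e-07) = 4446 rad/s
f₀ = ω₀/(2π) = 708 Hz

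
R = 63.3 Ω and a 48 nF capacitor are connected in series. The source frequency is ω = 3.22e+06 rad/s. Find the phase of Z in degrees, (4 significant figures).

-5.836°

X_C = 1/(ωC) = 6.470 Ω
Z = 63.30 − j6.470 Ω
|Z| = √(63.30² + 6.470²) = 63.63 Ω
∠Z = arctan(-6.470/63.30) = -5.836°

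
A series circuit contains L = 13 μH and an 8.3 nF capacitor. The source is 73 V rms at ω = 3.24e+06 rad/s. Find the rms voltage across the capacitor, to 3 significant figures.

550 V

X_L = ωL = 42.1 Ω
X_C = 1/(ωC) = 37.2 Ω
Net reactance X = X_L − X_C = 4.93 Ω
Z = j4.93 Ω
|Z| = √(0² + 4.93²) = 4.93 Ω
I = V/|Z| = 14.8 A
V_C = I·|Z_C| = 14.8 × 37.2 = 550 V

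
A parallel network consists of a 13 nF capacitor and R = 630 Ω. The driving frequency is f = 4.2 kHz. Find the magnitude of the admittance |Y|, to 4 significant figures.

1.624 mS

ω = 2πf = 26390 rad/s
X_C = 1/(ωC) = 2915 Ω
Parallel: admittances add. Y = 1/R + jωC
Y = (0.001587 + j0.0003431) S
|Y| = 0.001624 S → |Z| = 1/|Y| = 615.8 Ω, ∠Z = −∠Y = -12.20°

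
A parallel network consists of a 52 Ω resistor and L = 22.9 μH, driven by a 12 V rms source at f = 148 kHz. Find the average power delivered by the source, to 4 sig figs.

2.769 W

ω = 2πf = 929900 rad/s
X_L = ωL = 21.29 Ω
Parallel: admittances add. Y = 1/R + 1/(jωL)
Y = (0.01923 − j0.04696) S
|Y| = 0.05074 S → |Z| = 1/|Y| = 19.71 Ω, ∠Z = −∠Y = 67.73°
I = V/|Z| = 608.9 mA
P = VI cos φ = 12 × 0.6089 × cos(67.73°) = 2.769 W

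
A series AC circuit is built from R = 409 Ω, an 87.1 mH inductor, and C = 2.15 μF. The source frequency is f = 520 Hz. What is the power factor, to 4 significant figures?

0.9445

ω = 2πf = 3267 rad/s
X_L = ωL = 284.6 Ω
X_C = 1/(ωC) = 142.4 Ω
Net reactance X = X_L − X_C = 142.2 Ω
Z = 409.0 + j142.2 Ω
|Z| = √(409.0² + 142.2²) = 433.0 Ω
∠Z = arctan(142.2/409.0) = 19.17°
cos φ = cos(19.17°) = 0.9445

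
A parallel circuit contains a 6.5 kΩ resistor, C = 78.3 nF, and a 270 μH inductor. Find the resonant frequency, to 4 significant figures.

ω₀ = 1/√(LC) = 1/√(0.00027 × 7.83e-08) = 217500 rad/s
f₀ = ω₀/(2π) = 34.61 kHz

34.61 kHz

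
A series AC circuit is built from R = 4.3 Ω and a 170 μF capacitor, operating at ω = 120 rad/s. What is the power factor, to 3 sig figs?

0.0874

X_C = 1/(ωC) = 49.0 Ω
Z = 4.30 − j49.0 Ω
|Z| = √(4.30² + 49.0²) = 49.2 Ω
∠Z = arctan(-49.0/4.30) = -85.0°
cos φ = cos(-85.0°) = 0.0874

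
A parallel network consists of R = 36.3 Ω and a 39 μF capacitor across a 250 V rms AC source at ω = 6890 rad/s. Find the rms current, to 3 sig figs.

X_C = 1/(ωC) = 3.72 Ω
Parallel: admittances add. Y = 1/R + jωC
Y = (0.0275 + j0.269) S
|Y| = 0.270 S → |Z| = 1/|Y| = 3.70 Ω, ∠Z = −∠Y = -84.1°
I = V/|Z| = 250/3.70 = 67.5 A

67.5 A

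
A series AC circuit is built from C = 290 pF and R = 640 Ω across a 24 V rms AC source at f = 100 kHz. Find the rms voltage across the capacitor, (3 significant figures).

23.8 V

ω = 2πf = 628300 rad/s
X_C = 1/(ωC) = 5490 Ω
Z = 640 − j5490 Ω
|Z| = √(640² + 5490²) = 5530 Ω
I = V/|Z| = 4.34 mA
V_C = I·|Z_C| = 0.00434 × 5490 = 23.8 V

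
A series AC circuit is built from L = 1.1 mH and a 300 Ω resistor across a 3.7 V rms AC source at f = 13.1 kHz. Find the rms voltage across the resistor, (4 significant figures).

ω = 2πf = 82310 rad/s
X_L = ωL = 90.54 Ω
Z = 300.0 + j90.54 Ω
|Z| = √(300.0² + 90.54²) = 313.4 Ω
I = V/|Z| = 11.81 mA
V_R = I·|Z_R| = 0.01181 × 300.0 = 3.542 V

3.542 V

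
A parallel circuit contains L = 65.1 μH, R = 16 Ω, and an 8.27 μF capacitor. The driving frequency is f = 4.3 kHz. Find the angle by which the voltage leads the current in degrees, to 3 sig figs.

79.7°

ω = 2πf = 27020 rad/s
X_L = ωL = 1.76 Ω
X_C = 1/(ωC) = 4.48 Ω
Parallel: admittances add. Y = 1/R + 1/(jωL) + jωC
Y = (0.0625 − j0.345) S
|Y| = 0.351 S → |Z| = 1/|Y| = 2.85 Ω, ∠Z = −∠Y = 79.7°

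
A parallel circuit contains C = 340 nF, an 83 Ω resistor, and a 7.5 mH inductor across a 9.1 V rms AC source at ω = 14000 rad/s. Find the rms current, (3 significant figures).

118 mA

X_L = ωL = 105 Ω
X_C = 1/(ωC) = 210 Ω
Parallel: admittances add. Y = 1/R + 1/(jωL) + jωC
Y = (0.0120 − j0.00476) S
|Y| = 0.0130 S → |Z| = 1/|Y| = 77.2 Ω, ∠Z = −∠Y = 21.6°
I = V/|Z| = 9.1/77.2 = 118 mA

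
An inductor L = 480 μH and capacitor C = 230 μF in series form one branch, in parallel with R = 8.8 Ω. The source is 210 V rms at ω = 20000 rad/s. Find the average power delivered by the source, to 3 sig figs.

X_L = ωL = 9.60 Ω
X_C = 1/(ωC) = 0.217 Ω
Branch 1: Z₁ = R = 8.80 Ω
Branch 2 (series LC): Z₂ = j(X_L − X_C) = j9.38 Ω
Parallel: Z = Z₁Z₂/(Z₁+Z₂), |Z| = 6.42 Ω, ∠Z = 43.2°
I = V/|Z| = 32.7 A
P = VI cos φ = 210 × 32.7 × cos(43.2°) = 5.01 kW

5.01 kW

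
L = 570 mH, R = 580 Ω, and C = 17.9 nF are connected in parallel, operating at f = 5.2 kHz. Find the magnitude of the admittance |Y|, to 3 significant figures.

ω = 2πf = 32670 rad/s
X_L = ωL = 18600 Ω
X_C = 1/(ωC) = 1710 Ω
Parallel: admittances add. Y = 1/R + 1/(jωL) + jωC
Y = (0.00172 + j0.000531) S
|Y| = 0.00180 S → |Z| = 1/|Y| = 554 Ω, ∠Z = −∠Y = -17.1°

1.80 mS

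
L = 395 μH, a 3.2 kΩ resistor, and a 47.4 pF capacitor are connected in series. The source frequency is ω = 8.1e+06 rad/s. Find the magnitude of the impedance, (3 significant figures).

X_L = ωL = 3200 Ω
X_C = 1/(ωC) = 2600 Ω
Net reactance X = X_L − X_C = 595 Ω
Z = 3200 + j595 Ω
|Z| = √(3200² + 595²) = 3250 Ω

3250 Ω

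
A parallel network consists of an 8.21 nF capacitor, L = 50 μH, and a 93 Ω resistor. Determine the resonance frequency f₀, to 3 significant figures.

248 kHz

ω₀ = 1/√(LC) = 1/√(5e-05 × 8.21e-09) = 1.561e+06 rad/s
f₀ = ω₀/(2π) = 248 kHz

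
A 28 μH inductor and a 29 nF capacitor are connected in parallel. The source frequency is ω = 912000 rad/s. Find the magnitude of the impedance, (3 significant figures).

X_L = ωL = 25.5 Ω
X_C = 1/(ωC) = 37.8 Ω
Parallel: admittances add. Y = 1/(jωL) + jωC
Y = (0 − j0.0127) S
|Y| = 0.0127 S → |Z| = 1/|Y| = 78.7 Ω, ∠Z = −∠Y = 90.0°

78.7 Ω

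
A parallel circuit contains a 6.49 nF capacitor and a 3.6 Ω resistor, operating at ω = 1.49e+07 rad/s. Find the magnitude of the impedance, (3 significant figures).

3.40 Ω

X_C = 1/(ωC) = 10.3 Ω
Parallel: admittances add. Y = 1/R + jωC
Y = (0.278 + j0.0967) S
|Y| = 0.294 S → |Z| = 1/|Y| = 3.40 Ω, ∠Z = −∠Y = -19.2°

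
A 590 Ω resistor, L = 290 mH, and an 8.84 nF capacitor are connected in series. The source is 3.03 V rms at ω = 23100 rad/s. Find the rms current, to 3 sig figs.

1.60 mA

X_L = ωL = 6700 Ω
X_C = 1/(ωC) = 4900 Ω
Net reactance X = X_L − X_C = 1800 Ω
Z = 590 + j1800 Ω
|Z| = √(590² + 1800²) = 1900 Ω
I = V/|Z| = 3.03/1900 = 1.60 mA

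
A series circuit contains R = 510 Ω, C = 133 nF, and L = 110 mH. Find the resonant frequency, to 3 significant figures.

1.32 kHz

ω₀ = 1/√(LC) = 1/√(0.11 × 1.33e-07) = 8268 rad/s
f₀ = ω₀/(2π) = 1.32 kHz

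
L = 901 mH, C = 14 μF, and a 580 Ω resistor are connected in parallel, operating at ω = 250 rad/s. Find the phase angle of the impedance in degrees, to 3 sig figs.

X_L = ωL = 225 Ω
X_C = 1/(ωC) = 286 Ω
Parallel: admittances add. Y = 1/R + 1/(jωL) + jωC
Y = (0.00172 − j0.000940) S
|Y| = 0.00196 S → |Z| = 1/|Y| = 509 Ω, ∠Z = −∠Y = 28.6°

28.6°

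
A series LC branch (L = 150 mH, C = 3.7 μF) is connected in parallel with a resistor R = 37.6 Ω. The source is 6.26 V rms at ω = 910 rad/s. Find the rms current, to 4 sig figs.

171.0 mA

X_L = ωL = 136.5 Ω
X_C = 1/(ωC) = 297.0 Ω
Branch 1: Z₁ = R = 37.60 Ω
Branch 2 (series LC): Z₂ = j(X_L − X_C) = −j160.5 Ω
Parallel: Z = Z₁Z₂/(Z₁+Z₂), |Z| = 36.61 Ω, ∠Z = -13.18°
I = V/|Z| = 6.26/36.61 = 171.0 mA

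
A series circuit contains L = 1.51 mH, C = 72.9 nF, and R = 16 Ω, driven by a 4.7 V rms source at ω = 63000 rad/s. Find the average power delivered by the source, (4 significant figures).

23.12 mW

X_L = ωL = 95.13 Ω
X_C = 1/(ωC) = 217.7 Ω
Net reactance X = X_L − X_C = -122.6 Ω
Z = 16.00 − j122.6 Ω
|Z| = √(16.00² + 122.6²) = 123.6 Ω
∠Z = arctan(-122.6/16.00) = -82.57°
I = V/|Z| = 38.01 mA
P = VI cos φ = 4.7 × 0.03801 × cos(-82.57°) = 23.12 mW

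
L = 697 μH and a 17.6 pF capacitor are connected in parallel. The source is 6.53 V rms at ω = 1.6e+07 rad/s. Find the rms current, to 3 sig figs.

X_L = ωL = 11200 Ω
X_C = 1/(ωC) = 3550 Ω
Parallel: admittances add. Y = 1/(jωL) + jωC
Y = (0 + j0.000192) S
|Y| = 0.000192 S → |Z| = 1/|Y| = 5210 Ω, ∠Z = −∠Y = -90.0°
I = V/|Z| = 6.53/5210 = 1.25 mA

1.25 mA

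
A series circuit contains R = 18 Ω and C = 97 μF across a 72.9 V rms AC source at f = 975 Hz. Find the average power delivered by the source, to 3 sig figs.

293 W

ω = 2πf = 6126 rad/s
X_C = 1/(ωC) = 1.68 Ω
Z = 18.0 − j1.68 Ω
|Z| = √(18.0² + 1.68²) = 18.1 Ω
∠Z = arctan(-1.68/18.0) = -5.34°
I = V/|Z| = 4.03 A
P = VI cos φ = 72.9 × 4.03 × cos(-5.34°) = 293 W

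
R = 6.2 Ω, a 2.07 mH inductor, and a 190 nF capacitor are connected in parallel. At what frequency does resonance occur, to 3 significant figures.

ω₀ = 1/√(LC) = 1/√(0.00207 × 1.9e-07) = 50420 rad/s
f₀ = ω₀/(2π) = 8.03 kHz

8.03 kHz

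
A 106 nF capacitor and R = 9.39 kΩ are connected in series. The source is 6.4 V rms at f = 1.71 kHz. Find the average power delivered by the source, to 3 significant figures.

ω = 2πf = 10740 rad/s
X_C = 1/(ωC) = 878 Ω
Z = 9390 − j878 Ω
|Z| = √(9390² + 878²) = 9430 Ω
∠Z = arctan(-878/9390) = -5.34°
I = V/|Z| = 679 μA
P = VI cos φ = 6.4 × 0.000679 × cos(-5.34°) = 4.32 mW

4.32 mW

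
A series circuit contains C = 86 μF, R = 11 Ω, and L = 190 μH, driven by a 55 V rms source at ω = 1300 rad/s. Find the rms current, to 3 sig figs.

X_L = ωL = 0.247 Ω
X_C = 1/(ωC) = 8.94 Ω
Net reactance X = X_L − X_C = -8.70 Ω
Z = 11.0 − j8.70 Ω
|Z| = √(11.0² + 8.70²) = 14.0 Ω
I = V/|Z| = 55/14.0 = 3.92 A

3.92 A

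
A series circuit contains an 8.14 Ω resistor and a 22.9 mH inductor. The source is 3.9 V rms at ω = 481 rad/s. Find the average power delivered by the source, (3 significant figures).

X_L = ωL = 11.0 Ω
Z = 8.14 + j11.0 Ω
|Z| = √(8.14² + 11.0²) = 13.7 Ω
∠Z = arctan(11.0/8.14) = 53.5°
I = V/|Z| = 285 mA
P = VI cos φ = 3.9 × 0.285 × cos(53.5°) = 660 mW

660 mW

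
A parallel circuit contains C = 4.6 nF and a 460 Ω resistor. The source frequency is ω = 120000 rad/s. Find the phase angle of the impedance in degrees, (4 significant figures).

X_C = 1/(ωC) = 1812 Ω
Parallel: admittances add. Y = 1/R + jωC
Y = (0.002174 + j0.0005520) S
|Y| = 0.002243 S → |Z| = 1/|Y| = 445.9 Ω, ∠Z = −∠Y = -14.25°

-14.25°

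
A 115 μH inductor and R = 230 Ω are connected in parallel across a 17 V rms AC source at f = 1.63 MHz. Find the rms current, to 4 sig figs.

ω = 2πf = 1.024e+07 rad/s
X_L = ωL = 1178 Ω
Parallel: admittances add. Y = 1/R + 1/(jωL)
Y = (0.004348 − j0.0008491) S
|Y| = 0.004430 S → |Z| = 1/|Y| = 225.7 Ω, ∠Z = −∠Y = 11.05°
I = V/|Z| = 17/225.7 = 75.31 mA

75.31 mA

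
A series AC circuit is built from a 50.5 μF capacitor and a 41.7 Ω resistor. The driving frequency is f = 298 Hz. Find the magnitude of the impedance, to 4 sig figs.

43.02 Ω

ω = 2πf = 1872 rad/s
X_C = 1/(ωC) = 10.58 Ω
Z = 41.70 − j10.58 Ω
|Z| = √(41.70² + 10.58²) = 43.02 Ω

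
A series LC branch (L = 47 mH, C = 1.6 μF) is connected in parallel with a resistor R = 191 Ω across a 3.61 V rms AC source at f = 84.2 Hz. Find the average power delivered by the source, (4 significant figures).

68.23 mW

ω = 2πf = 529.0 rad/s
X_L = ωL = 24.87 Ω
X_C = 1/(ωC) = 1181 Ω
Branch 1: Z₁ = R = 191.0 Ω
Branch 2 (series LC): Z₂ = j(X_L − X_C) = −j1157 Ω
Parallel: Z = Z₁Z₂/(Z₁+Z₂), |Z| = 188.4 Ω, ∠Z = -9.378°
I = V/|Z| = 19.16 mA
P = VI cos φ = 3.61 × 0.01916 × cos(-9.378°) = 68.23 mW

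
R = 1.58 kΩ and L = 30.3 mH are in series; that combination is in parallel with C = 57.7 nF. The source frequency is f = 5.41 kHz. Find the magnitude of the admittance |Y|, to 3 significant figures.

1.73 mS

ω = 2πf = 33990 rad/s
X_L = ωL = 1030 Ω
X_C = 1/(ωC) = 510 Ω
Branch 1 (R+jX_L): Z₁ = 1580 + j1030 Ω, |Z₁| = 1890 Ω
Branch 2 (−jX_C): Z₂ = −j510 Ω
Parallel: Z = Z₁Z₂/(Z₁+Z₂), |Z| = 578 Ω, ∠Z = -75.1°
|Y| = 1/|Z| = 1.73 mS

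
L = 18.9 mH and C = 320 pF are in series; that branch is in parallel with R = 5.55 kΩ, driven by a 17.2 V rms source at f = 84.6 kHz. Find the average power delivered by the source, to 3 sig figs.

ω = 2πf = 531600 rad/s
X_L = ωL = 10000 Ω
X_C = 1/(ωC) = 5880 Ω
Branch 1: Z₁ = R = 5550 Ω
Branch 2 (series LC): Z₂ = j(X_L − X_C) = j4170 Ω
Parallel: Z = Z₁Z₂/(Z₁+Z₂), |Z| = 3330 Ω, ∠Z = 53.1°
I = V/|Z| = 5.16 mA
P = VI cos φ = 17.2 × 0.00516 × cos(53.1°) = 53.3 mW

53.3 mW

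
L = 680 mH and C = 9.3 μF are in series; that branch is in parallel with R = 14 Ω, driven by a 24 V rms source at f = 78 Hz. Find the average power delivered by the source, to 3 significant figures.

ω = 2πf = 490.1 rad/s
X_L = ωL = 333 Ω
X_C = 1/(ωC) = 219 Ω
Branch 1: Z₁ = R = 14.0 Ω
Branch 2 (series LC): Z₂ = j(X_L − X_C) = j114 Ω
Parallel: Z = Z₁Z₂/(Z₁+Z₂), |Z| = 13.9 Ω, ∠Z = 7.01°
I = V/|Z| = 1.73 A
P = VI cos φ = 24 × 1.73 × cos(7.01°) = 41.1 W

41.1 W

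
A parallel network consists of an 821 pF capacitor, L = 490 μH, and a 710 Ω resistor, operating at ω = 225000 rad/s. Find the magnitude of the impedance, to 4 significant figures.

X_L = ωL = 110.2 Ω
X_C = 1/(ωC) = 5413 Ω
Parallel: admittances add. Y = 1/R + 1/(jωL) + jωC
Y = (0.001408 − j0.008886) S
|Y| = 0.008997 S → |Z| = 1/|Y| = 111.2 Ω, ∠Z = −∠Y = 80.99°

111.2 Ω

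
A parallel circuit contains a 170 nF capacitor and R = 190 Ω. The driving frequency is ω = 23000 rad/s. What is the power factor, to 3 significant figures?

X_C = 1/(ωC) = 256 Ω
Parallel: admittances add. Y = 1/R + jωC
Y = (0.00526 + j0.00391) S
|Y| = 0.00656 S → |Z| = 1/|Y| = 153 Ω, ∠Z = −∠Y = -36.6°
cos φ = cos(-36.6°) = 0.803

0.803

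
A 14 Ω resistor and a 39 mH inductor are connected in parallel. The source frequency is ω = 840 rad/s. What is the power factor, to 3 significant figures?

X_L = ωL = 32.8 Ω
Parallel: admittances add. Y = 1/R + 1/(jωL)
Y = (0.0714 − j0.0305) S
|Y| = 0.0777 S → |Z| = 1/|Y| = 12.9 Ω, ∠Z = −∠Y = 23.1°
cos φ = cos(23.1°) = 0.920

0.920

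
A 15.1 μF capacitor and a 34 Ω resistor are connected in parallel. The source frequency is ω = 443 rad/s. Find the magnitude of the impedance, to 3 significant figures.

33.2 Ω

X_C = 1/(ωC) = 149 Ω
Parallel: admittances add. Y = 1/R + jωC
Y = (0.0294 + j0.00669) S
|Y| = 0.0302 S → |Z| = 1/|Y| = 33.2 Ω, ∠Z = −∠Y = -12.8°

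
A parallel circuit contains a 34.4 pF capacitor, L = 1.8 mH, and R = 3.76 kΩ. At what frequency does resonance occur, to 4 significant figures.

639.6 kHz

ω₀ = 1/√(LC) = 1/√(0.0018 × 3.44e-11) = 4.019e+06 rad/s
f₀ = ω₀/(2π) = 639.6 kHz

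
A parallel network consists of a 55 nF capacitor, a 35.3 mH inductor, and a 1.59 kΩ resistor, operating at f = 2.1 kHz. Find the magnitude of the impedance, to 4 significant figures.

643.4 Ω

ω = 2πf = 13190 rad/s
X_L = ωL = 465.8 Ω
X_C = 1/(ωC) = 1378 Ω
Parallel: admittances add. Y = 1/R + 1/(jωL) + jωC
Y = (0.0006289 − j0.001421) S
|Y| = 0.001554 S → |Z| = 1/|Y| = 643.4 Ω, ∠Z = −∠Y = 66.13°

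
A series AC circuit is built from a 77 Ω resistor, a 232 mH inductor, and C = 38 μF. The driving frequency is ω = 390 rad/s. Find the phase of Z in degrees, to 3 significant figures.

16.6°

X_L = ωL = 90.5 Ω
X_C = 1/(ωC) = 67.5 Ω
Net reactance X = X_L − X_C = 23.0 Ω
Z = 77.0 + j23.0 Ω
|Z| = √(77.0² + 23.0²) = 80.4 Ω
∠Z = arctan(23.0/77.0) = 16.6°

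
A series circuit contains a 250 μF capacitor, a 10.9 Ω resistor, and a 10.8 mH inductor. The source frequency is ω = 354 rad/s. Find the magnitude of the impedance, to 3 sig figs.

X_L = ωL = 3.82 Ω
X_C = 1/(ωC) = 11.3 Ω
Net reactance X = X_L − X_C = -7.48 Ω
Z = 10.9 − j7.48 Ω
|Z| = √(10.9² + 7.48²) = 13.2 Ω

13.2 Ω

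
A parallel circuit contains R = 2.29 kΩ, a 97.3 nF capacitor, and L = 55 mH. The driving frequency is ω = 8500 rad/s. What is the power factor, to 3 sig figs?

X_L = ωL = 468 Ω
X_C = 1/(ωC) = 1210 Ω
Parallel: admittances add. Y = 1/R + 1/(jωL) + jωC
Y = (0.000437 − j0.00131) S
|Y| = 0.00138 S → |Z| = 1/|Y| = 723 Ω, ∠Z = −∠Y = 71.6°
cos φ = cos(71.6°) = 0.316

0.316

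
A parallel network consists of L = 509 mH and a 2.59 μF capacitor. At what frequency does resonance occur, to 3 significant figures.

ω₀ = 1/√(LC) = 1/√(0.509 × 2.59e-06) = 870.9 rad/s
f₀ = ω₀/(2π) = 139 Hz

139 Hz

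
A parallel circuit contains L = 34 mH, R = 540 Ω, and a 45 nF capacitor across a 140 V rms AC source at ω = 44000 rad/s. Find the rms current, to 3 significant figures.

318 mA

X_L = ωL = 1500 Ω
X_C = 1/(ωC) = 505 Ω
Parallel: admittances add. Y = 1/R + 1/(jωL) + jωC
Y = (0.00185 + j0.00131) S
|Y| = 0.00227 S → |Z| = 1/|Y| = 441 Ω, ∠Z = −∠Y = -35.3°
I = V/|Z| = 140/441 = 318 mA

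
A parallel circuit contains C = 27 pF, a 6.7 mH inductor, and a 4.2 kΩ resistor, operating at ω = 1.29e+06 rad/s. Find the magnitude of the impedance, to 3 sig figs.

3980 Ω

X_L = ωL = 8640 Ω
X_C = 1/(ωC) = 28700 Ω
Parallel: admittances add. Y = 1/R + 1/(jωL) + jωC
Y = (0.000238 − j8.09e-05) S
|Y| = 0.000251 S → |Z| = 1/|Y| = 3980 Ω, ∠Z = −∠Y = 18.8°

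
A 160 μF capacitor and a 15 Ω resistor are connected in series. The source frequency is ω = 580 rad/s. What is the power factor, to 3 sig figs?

X_C = 1/(ωC) = 10.8 Ω
Z = 15.0 − j10.8 Ω
|Z| = √(15.0² + 10.8²) = 18.5 Ω
∠Z = arctan(-10.8/15.0) = -35.7°
cos φ = cos(-35.7°) = 0.812

0.812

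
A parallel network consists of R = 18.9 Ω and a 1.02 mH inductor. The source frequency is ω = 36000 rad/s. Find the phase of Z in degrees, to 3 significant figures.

X_L = ωL = 36.7 Ω
Parallel: admittances add. Y = 1/R + 1/(jωL)
Y = (0.0529 − j0.0272) S
|Y| = 0.0595 S → |Z| = 1/|Y| = 16.8 Ω, ∠Z = −∠Y = 27.2°

27.2°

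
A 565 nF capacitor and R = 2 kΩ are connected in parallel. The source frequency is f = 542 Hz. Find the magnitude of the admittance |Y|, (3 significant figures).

ω = 2πf = 3405 rad/s
X_C = 1/(ωC) = 520 Ω
Parallel: admittances add. Y = 1/R + jωC
Y = (0.000500 + j0.00192) S
|Y| = 0.00199 S → |Z| = 1/|Y| = 503 Ω, ∠Z = −∠Y = -75.4°

1.99 mS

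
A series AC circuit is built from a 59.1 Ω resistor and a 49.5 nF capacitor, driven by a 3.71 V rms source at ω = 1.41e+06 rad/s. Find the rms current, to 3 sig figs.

X_C = 1/(ωC) = 14.3 Ω
Z = 59.1 − j14.3 Ω
|Z| = √(59.1² + 14.3²) = 60.8 Ω
I = V/|Z| = 3.71/60.8 = 61.0 mA

61.0 mA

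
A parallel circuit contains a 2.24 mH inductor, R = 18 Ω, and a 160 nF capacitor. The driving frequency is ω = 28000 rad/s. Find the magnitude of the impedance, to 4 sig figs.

X_L = ωL = 62.72 Ω
X_C = 1/(ωC) = 223.2 Ω
Parallel: admittances add. Y = 1/R + 1/(jωL) + jωC
Y = (0.05556 − j0.01146) S
|Y| = 0.05673 S → |Z| = 1/|Y| = 17.63 Ω, ∠Z = −∠Y = 11.66°

17.63 Ω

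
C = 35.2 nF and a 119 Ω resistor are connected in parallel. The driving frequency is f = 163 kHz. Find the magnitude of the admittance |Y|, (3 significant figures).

ω = 2πf = 1.024e+06 rad/s
X_C = 1/(ωC) = 27.7 Ω
Parallel: admittances add. Y = 1/R + jωC
Y = (0.00840 + j0.0361) S
|Y| = 0.0370 S → |Z| = 1/|Y| = 27.0 Ω, ∠Z = −∠Y = -76.9°

37.0 mS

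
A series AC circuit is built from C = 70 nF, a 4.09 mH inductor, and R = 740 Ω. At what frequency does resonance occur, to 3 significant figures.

9.41 kHz

ω₀ = 1/√(LC) = 1/√(0.00409 × 7e-08) = 59100 rad/s
f₀ = ω₀/(2π) = 9.41 kHz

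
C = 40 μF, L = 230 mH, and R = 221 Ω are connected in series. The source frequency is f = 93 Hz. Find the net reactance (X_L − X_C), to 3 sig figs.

ω = 2πf = 584.3 rad/s
X_L = ωL = 134 Ω
X_C = 1/(ωC) = 42.8 Ω
X = 134 − 42.8 = 91.6 Ω

91.6 Ω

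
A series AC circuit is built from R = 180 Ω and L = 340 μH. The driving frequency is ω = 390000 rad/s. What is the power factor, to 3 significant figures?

X_L = ωL = 133 Ω
Z = 180 + j133 Ω
|Z| = √(180² + 133²) = 224 Ω
∠Z = arctan(133/180) = 36.4°
cos φ = cos(36.4°) = 0.805

0.805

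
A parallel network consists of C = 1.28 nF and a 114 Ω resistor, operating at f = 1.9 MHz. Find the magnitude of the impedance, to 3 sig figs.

ω = 2πf = 1.194e+07 rad/s
X_C = 1/(ωC) = 65.4 Ω
Parallel: admittances add. Y = 1/R + jωC
Y = (0.00877 + j0.0153) S
|Y| = 0.0176 S → |Z| = 1/|Y| = 56.8 Ω, ∠Z = −∠Y = -60.1°

56.8 Ω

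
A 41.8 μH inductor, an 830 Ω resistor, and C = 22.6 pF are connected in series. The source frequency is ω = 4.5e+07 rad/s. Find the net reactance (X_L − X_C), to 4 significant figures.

897.7 Ω

X_L = ωL = 1881 Ω
X_C = 1/(ωC) = 983.3 Ω
X = 1881 − 983.3 = 897.7 Ω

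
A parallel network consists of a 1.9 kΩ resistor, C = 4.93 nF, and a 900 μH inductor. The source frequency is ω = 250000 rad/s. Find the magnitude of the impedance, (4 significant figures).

307.2 Ω

X_L = ωL = 225.0 Ω
X_C = 1/(ωC) = 811.4 Ω
Parallel: admittances add. Y = 1/R + 1/(jωL) + jωC
Y = (0.0005263 − j0.003212) S
|Y| = 0.003255 S → |Z| = 1/|Y| = 307.2 Ω, ∠Z = −∠Y = 80.69°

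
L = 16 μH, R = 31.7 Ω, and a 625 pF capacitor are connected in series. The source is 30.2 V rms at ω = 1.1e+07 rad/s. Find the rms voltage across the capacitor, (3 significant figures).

X_L = ωL = 176 Ω
X_C = 1/(ωC) = 145 Ω
Net reactance X = X_L − X_C = 30.5 Ω
Z = 31.7 + j30.5 Ω
|Z| = √(31.7² + 30.5²) = 44.0 Ω
I = V/|Z| = 686 mA
V_C = I·|Z_C| = 0.686 × 145 = 99.8 V

99.8 V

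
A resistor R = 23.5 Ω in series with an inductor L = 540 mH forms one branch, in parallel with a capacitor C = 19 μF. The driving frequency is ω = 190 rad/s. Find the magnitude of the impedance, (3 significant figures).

X_L = ωL = 103 Ω
X_C = 1/(ωC) = 277 Ω
Branch 1 (R+jX_L): Z₁ = 23.5 + j103 Ω, |Z₁| = 105 Ω
Branch 2 (−jX_C): Z₂ = −j277 Ω
Parallel: Z = Z₁Z₂/(Z₁+Z₂), |Z| = 166 Ω, ∠Z = 69.4°

166 Ω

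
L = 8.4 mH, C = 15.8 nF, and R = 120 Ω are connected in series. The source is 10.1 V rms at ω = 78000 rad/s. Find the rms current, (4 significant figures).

51.27 mA

X_L = ωL = 655.2 Ω
X_C = 1/(ωC) = 811.4 Ω
Net reactance X = X_L − X_C = -156.2 Ω
Z = 120.0 − j156.2 Ω
|Z| = √(120.0² + 156.2²) = 197.0 Ω
I = V/|Z| = 10.1/197.0 = 51.27 mA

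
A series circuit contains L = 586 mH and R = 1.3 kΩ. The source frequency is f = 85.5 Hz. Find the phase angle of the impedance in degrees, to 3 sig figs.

13.6°

ω = 2πf = 537.2 rad/s
X_L = ωL = 315 Ω
Z = 1300 + j315 Ω
|Z| = √(1300² + 315²) = 1340 Ω
∠Z = arctan(315/1300) = 13.6°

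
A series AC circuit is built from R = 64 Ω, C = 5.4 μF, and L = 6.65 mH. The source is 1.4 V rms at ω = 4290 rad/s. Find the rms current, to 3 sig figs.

X_L = ωL = 28.5 Ω
X_C = 1/(ωC) = 43.2 Ω
Net reactance X = X_L − X_C = -14.6 Ω
Z = 64.0 − j14.6 Ω
|Z| = √(64.0² + 14.6²) = 65.7 Ω
I = V/|Z| = 1.4/65.7 = 21.3 mA

21.3 mA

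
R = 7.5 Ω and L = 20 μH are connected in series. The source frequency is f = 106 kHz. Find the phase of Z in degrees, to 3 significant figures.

ω = 2πf = 666000 rad/s
X_L = ωL = 13.3 Ω
Z = 7.50 + j13.3 Ω
|Z| = √(7.50² + 13.3²) = 15.3 Ω
∠Z = arctan(13.3/7.50) = 60.6°

60.6°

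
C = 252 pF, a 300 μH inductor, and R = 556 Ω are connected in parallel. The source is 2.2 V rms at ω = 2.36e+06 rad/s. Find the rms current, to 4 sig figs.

4.347 mA

X_L = ωL = 708.0 Ω
X_C = 1/(ωC) = 1681 Ω
Parallel: admittances add. Y = 1/R + 1/(jωL) + jωC
Y = (0.001799 − j0.0008177) S
|Y| = 0.001976 S → |Z| = 1/|Y| = 506.1 Ω, ∠Z = −∠Y = 24.45°
I = V/|Z| = 2.2/506.1 = 4.347 mA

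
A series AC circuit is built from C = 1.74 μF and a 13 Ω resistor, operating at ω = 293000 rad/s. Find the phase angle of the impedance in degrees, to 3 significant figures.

-8.58°

X_C = 1/(ωC) = 1.96 Ω
Z = 13.0 − j1.96 Ω
|Z| = √(13.0² + 1.96²) = 13.1 Ω
∠Z = arctan(-1.96/13.0) = -8.58°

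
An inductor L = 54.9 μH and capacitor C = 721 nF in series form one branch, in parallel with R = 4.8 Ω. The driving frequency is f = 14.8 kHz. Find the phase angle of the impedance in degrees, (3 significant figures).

ω = 2πf = 92990 rad/s
X_L = ωL = 5.11 Ω
X_C = 1/(ωC) = 14.9 Ω
Branch 1: Z₁ = R = 4.80 Ω
Branch 2 (series LC): Z₂ = j(X_L − X_C) = −j9.81 Ω
Parallel: Z = Z₁Z₂/(Z₁+Z₂), |Z| = 4.31 Ω, ∠Z = -26.1°

-26.1°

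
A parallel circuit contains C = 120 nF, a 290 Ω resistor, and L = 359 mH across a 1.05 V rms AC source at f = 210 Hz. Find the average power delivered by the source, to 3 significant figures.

3.80 mW

ω = 2πf = 1319 rad/s
X_L = ωL = 474 Ω
X_C = 1/(ωC) = 6320 Ω
Parallel: admittances add. Y = 1/R + 1/(jωL) + jωC
Y = (0.00345 − j0.00195) S
|Y| = 0.00396 S → |Z| = 1/|Y| = 252 Ω, ∠Z = −∠Y = 29.5°
I = V/|Z| = 4.16 mA
P = VI cos φ = 1.05 × 0.00416 × cos(29.5°) = 3.80 mW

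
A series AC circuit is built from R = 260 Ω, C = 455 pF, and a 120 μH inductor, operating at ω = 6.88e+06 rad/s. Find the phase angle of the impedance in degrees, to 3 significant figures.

62.8°

X_L = ωL = 826 Ω
X_C = 1/(ωC) = 319 Ω
Net reactance X = X_L − X_C = 506 Ω
Z = 260 + j506 Ω
|Z| = √(260² + 506²) = 569 Ω
∠Z = arctan(506/260) = 62.8°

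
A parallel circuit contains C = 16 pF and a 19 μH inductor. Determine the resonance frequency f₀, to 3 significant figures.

ω₀ = 1/√(LC) = 1/√(1.9e-05 × 1.6e-11) = 5.735e+07 rad/s
f₀ = ω₀/(2π) = 9.13 MHz

9.13 MHz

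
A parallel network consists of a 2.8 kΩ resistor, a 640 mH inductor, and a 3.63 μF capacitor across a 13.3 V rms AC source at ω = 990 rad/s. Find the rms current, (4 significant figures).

X_L = ωL = 633.6 Ω
X_C = 1/(ωC) = 278.3 Ω
Parallel: admittances add. Y = 1/R + 1/(jωL) + jωC
Y = (0.0003571 + j0.002015) S
|Y| = 0.002047 S → |Z| = 1/|Y| = 488.6 Ω, ∠Z = −∠Y = -79.95°
I = V/|Z| = 13.3/488.6 = 27.22 mA

27.22 mA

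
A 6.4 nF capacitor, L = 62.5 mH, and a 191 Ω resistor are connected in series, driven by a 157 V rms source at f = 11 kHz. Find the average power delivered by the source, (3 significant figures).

ω = 2πf = 69120 rad/s
X_L = ωL = 4320 Ω
X_C = 1/(ωC) = 2260 Ω
Net reactance X = X_L − X_C = 2060 Ω
Z = 191 + j2060 Ω
|Z| = √(191² + 2060²) = 2070 Ω
∠Z = arctan(2060/191) = 84.7°
I = V/|Z| = 75.9 mA
P = VI cos φ = 157 × 0.0759 × cos(84.7°) = 1.10 W

1.10 W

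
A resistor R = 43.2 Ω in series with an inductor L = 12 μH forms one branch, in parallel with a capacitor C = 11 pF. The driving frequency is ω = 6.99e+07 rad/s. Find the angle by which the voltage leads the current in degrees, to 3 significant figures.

81.7°

X_L = ωL = 839 Ω
X_C = 1/(ωC) = 1300 Ω
Branch 1 (R+jX_L): Z₁ = 43.2 + j839 Ω, |Z₁| = 840 Ω
Branch 2 (−jX_C): Z₂ = −j1300 Ω
Parallel: Z = Z₁Z₂/(Z₁+Z₂), |Z| = 2360 Ω, ∠Z = 81.7°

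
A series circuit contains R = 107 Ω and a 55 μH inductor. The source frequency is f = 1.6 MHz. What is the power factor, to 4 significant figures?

0.1900

ω = 2πf = 1.005e+07 rad/s
X_L = ωL = 552.9 Ω
Z = 107.0 + j552.9 Ω
|Z| = √(107.0² + 552.9²) = 563.2 Ω
∠Z = arctan(552.9/107.0) = 79.05°
cos φ = cos(79.05°) = 0.1900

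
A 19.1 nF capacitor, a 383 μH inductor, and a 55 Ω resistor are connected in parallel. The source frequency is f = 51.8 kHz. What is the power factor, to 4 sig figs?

ω = 2πf = 325500 rad/s
X_L = ωL = 124.7 Ω
X_C = 1/(ωC) = 160.9 Ω
Parallel: admittances add. Y = 1/R + 1/(jωL) + jωC
Y = (0.01818 − j0.001806) S
|Y| = 0.01827 S → |Z| = 1/|Y| = 54.73 Ω, ∠Z = −∠Y = 5.672°
cos φ = cos(5.672°) = 0.9951

0.9951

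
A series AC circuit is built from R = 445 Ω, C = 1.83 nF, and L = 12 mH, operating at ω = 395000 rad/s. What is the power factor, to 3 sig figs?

X_L = ωL = 4740 Ω
X_C = 1/(ωC) = 1380 Ω
Net reactance X = X_L − X_C = 3360 Ω
Z = 445 + j3360 Ω
|Z| = √(445² + 3360²) = 3390 Ω
∠Z = arctan(3360/445) = 82.4°
cos φ = cos(82.4°) = 0.131

0.131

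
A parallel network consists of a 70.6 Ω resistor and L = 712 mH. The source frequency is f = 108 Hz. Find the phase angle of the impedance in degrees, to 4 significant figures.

8.313°

ω = 2πf = 678.6 rad/s
X_L = ωL = 483.2 Ω
Parallel: admittances add. Y = 1/R + 1/(jωL)
Y = (0.01416 − j0.002070) S
|Y| = 0.01431 S → |Z| = 1/|Y| = 69.86 Ω, ∠Z = −∠Y = 8.313°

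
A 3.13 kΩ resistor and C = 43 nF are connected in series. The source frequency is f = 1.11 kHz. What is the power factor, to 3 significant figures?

0.684

ω = 2πf = 6974 rad/s
X_C = 1/(ωC) = 3330 Ω
Z = 3130 − j3330 Ω
|Z| = √(3130² + 3330²) = 4570 Ω
∠Z = arctan(-3330/3130) = -46.8°
cos φ = cos(-46.8°) = 0.684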